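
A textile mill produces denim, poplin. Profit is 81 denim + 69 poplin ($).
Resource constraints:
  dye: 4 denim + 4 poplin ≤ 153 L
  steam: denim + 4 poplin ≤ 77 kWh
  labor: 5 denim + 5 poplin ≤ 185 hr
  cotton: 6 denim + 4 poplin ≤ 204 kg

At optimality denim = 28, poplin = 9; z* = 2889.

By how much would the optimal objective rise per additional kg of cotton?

Binding: labor and cotton. Non-binding: dye (5 unused), steam (13 unused).
By complementary slackness, y = 0 for the non-binding constraints.
The binding rows give the dual system: 5·y_labor + 6·y_cotton = 81 and 5·y_labor + 4·y_cotton = 69.
This yields shadow prices y_labor = 9, y_cotton = 6.
Shadow price of cotton = 6.

6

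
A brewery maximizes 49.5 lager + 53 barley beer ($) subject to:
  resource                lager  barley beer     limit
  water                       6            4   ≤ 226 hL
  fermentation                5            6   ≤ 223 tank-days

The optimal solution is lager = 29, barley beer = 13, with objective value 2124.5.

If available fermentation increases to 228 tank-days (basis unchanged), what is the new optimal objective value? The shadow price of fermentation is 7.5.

2162

Δb = 5, so new z* = 2124.5 + (7.5)·(5) = 2124.5 + 37.5 = 2162.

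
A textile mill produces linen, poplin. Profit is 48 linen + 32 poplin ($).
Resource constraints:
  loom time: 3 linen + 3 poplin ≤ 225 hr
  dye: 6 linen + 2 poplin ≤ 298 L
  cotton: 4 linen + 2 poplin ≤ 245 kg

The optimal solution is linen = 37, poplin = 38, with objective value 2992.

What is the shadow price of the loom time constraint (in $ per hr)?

Check each constraint at x*: loom time 225/225 (tight); dye 298/298 (tight); cotton 224/245 (slack 21).
By complementary slackness, y = 0 for the non-binding constraint.
Dual feasibility on the basic columns requires 3·y_loom time + 6·y_dye = 48, 3·y_loom time + 2·y_dye = 32.
This yields shadow prices y_loom time = 8, y_dye = 4.
Shadow price of loom time = 8.

8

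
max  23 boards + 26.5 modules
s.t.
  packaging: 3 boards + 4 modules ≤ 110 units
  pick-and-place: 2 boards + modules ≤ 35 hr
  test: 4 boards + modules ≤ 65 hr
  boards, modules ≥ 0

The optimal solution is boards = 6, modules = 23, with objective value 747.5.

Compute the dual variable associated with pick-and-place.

Binding: packaging and pick-and-place. Non-binding: test (18 unused).
Slack constraints have shadow price 0 (complementary slackness).
Dual feasibility on the basic columns requires 3·y_packaging + 2·y_pick-and-place = 23, 4·y_packaging + 1·y_pick-and-place = 26.5.
This yields shadow prices y_packaging = 6, y_pick-and-place = 2.5.
Shadow price of pick-and-place = 2.5.

2.5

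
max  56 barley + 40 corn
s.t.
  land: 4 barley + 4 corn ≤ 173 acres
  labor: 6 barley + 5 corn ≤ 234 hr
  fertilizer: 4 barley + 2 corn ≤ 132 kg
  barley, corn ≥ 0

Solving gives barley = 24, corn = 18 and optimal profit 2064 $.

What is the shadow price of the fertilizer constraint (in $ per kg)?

5

At the optimum: land uses 168 of 173 (slack = 5); labor uses 234 of 234 (binding); fertilizer uses 132 of 132 (binding).
By complementary slackness, y = 0 for the non-binding constraint.
The binding rows give the dual system: 6·y_labor + 4·y_fertilizer = 56 and 5·y_labor + 2·y_fertilizer = 40.
Solving: y_labor = 6, y_fertilizer = 5.
Shadow price of fertilizer = 5.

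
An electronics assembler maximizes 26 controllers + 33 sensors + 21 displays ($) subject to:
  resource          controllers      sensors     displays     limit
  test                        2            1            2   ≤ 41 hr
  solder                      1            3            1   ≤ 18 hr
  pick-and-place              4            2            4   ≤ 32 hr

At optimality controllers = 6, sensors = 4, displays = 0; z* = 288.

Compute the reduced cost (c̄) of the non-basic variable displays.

-5

At the optimum: test uses 16 of 41 (slack = 25); solder uses 18 of 18 (binding); pick-and-place uses 32 of 32 (binding).
Slack constraints have shadow price 0 (complementary slackness).
The binding rows give the dual system: 1·y_solder + 4·y_pick-and-place = 26 and 3·y_solder + 2·y_pick-and-place = 33.
Solving: y_solder = 8, y_pick-and-place = 4.5.
Reduced cost of displays: c₃ − yᵀa₃ = 21 − (8·1 + 4.5·4) = 21 − 26 = -5.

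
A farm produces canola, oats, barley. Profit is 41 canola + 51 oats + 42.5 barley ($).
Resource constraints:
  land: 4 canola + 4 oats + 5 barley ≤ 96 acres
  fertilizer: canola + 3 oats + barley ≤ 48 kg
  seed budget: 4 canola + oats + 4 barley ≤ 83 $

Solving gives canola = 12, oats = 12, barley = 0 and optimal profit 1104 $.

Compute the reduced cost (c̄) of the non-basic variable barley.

-7.5

Check each constraint at x*: land 96/96 (tight); fertilizer 48/48 (tight); seed budget 60/83 (slack 23).
By complementary slackness, y = 0 for the non-binding constraint.
From A_Bᵀ y = c: 4·y_land + 1·y_fertilizer = 41; 4·y_land + 3·y_fertilizer = 51.
Solving: y_land = 9, y_fertilizer = 5.
Reduced cost of barley: c₃ − yᵀa₃ = 42.5 − (9·5 + 5·1) = 42.5 − 50 = -7.5.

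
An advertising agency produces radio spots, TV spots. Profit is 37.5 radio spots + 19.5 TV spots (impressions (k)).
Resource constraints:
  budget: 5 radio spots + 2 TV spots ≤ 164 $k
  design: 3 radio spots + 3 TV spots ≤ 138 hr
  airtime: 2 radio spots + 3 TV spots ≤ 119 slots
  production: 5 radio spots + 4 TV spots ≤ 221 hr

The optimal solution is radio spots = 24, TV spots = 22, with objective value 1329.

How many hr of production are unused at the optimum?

production used = 5·24 + 4·22 = 208; slack = 221 − 208 = 13.

13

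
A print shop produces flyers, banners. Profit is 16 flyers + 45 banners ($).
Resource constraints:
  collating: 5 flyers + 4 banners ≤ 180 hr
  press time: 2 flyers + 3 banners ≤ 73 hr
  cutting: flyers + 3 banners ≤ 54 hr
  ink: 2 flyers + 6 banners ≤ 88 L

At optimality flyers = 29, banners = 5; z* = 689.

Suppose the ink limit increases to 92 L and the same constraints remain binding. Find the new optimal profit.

717

At the optimum: collating uses 165 of 180 (slack = 15); press time uses 73 of 73 (binding); cutting uses 44 of 54 (slack = 10); ink uses 88 of 88 (binding).
Slack constraints have shadow price 0 (complementary slackness).
Dual feasibility on the basic columns requires 2·y_press time + 2·y_ink = 16, 3·y_press time + 6·y_ink = 45.
Solving: y_press time = 1, y_ink = 7.
Δz = y_ink·Δb = 7 × (4) = 28, so new z* = 689 + 28 = 717.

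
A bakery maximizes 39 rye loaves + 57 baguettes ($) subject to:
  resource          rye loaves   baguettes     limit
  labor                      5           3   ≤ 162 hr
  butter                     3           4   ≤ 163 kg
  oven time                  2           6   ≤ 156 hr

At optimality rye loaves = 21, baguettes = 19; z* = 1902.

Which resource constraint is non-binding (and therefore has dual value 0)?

labor: 162/162 (binding)
butter: 139/163 (slack 24)
oven time: 156/156 (binding)
By complementary slackness, a constraint with positive slack has shadow price 0 → butter.

butter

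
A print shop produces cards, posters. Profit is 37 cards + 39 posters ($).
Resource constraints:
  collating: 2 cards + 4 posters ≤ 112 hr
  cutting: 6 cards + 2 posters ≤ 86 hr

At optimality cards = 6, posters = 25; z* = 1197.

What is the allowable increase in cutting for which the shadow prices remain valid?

Binding constraints: collating, cutting. The basis is B = [[2,4],[6,2]] with det -20.
Per unit increase in cutting, x* moves by d = (0.2, -0.1).
The basis stays optimal until posters reaches 0; allowable increase = 250 hr.

250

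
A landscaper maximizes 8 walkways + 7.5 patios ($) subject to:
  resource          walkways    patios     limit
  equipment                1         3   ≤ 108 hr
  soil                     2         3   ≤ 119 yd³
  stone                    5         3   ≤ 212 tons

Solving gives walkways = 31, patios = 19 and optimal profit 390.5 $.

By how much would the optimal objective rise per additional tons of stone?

1

At the optimum: equipment uses 88 of 108 (slack = 20); soil uses 119 of 119 (binding); stone uses 212 of 212 (binding).
Since equipment is not tight, its dual is 0.
The binding rows give the dual system: 2·y_soil + 5·y_stone = 8 and 3·y_soil + 3·y_stone = 7.5.
Solving: y_soil = 1.5, y_stone = 1.
Shadow price of stone = 1.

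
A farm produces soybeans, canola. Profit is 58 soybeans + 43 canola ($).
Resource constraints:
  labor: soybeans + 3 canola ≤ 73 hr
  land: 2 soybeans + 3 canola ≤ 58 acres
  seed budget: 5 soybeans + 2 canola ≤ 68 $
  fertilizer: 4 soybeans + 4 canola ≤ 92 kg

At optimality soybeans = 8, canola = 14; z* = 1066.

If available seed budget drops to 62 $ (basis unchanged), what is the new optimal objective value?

Binding: land and seed budget. Non-binding: labor (23 unused), fertilizer (4 unused).
By complementary slackness, y = 0 for the non-binding constraints.
Dual feasibility on the basic columns requires 2·y_land + 5·y_seed budget = 58, 3·y_land + 2·y_seed budget = 43.
This yields shadow prices y_land = 9, y_seed budget = 8.
Δz = y_seed budget·Δb = 8 × (-6) = -48, so new z* = 1066 − 48 = 1018.

1018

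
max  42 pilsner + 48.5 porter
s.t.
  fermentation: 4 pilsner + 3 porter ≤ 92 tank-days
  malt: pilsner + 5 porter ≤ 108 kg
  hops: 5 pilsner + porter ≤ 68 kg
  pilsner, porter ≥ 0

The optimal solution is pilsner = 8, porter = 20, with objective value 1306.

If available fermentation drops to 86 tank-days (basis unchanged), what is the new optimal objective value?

Check each constraint at x*: fermentation 92/92 (tight); malt 108/108 (tight); hops 60/68 (slack 8).
Slack constraints have shadow price 0 (complementary slackness).
From A_Bᵀ y = c: 4·y_fermentation + 1·y_malt = 42; 3·y_fermentation + 5·y_malt = 48.5.
→ y_fermentation = 9.5 and y_malt = 4.
Δz = y_fermentation·Δb = 9.5 × (-6) = -57, so new z* = 1306 − 57 = 1249.

1249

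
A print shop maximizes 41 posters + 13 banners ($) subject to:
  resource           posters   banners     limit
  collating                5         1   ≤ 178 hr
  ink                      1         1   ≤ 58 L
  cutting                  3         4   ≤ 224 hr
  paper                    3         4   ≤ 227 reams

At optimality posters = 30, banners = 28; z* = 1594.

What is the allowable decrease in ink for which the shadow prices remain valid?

22.4

Binding constraints: collating, ink. The basis is B = [[5,1],[1,1]] with det 4.
Per unit decrease in ink, x* moves by d = (0.25, -1.25).
The basis stays optimal until banners reaches 0; allowable decrease = 22.4 L.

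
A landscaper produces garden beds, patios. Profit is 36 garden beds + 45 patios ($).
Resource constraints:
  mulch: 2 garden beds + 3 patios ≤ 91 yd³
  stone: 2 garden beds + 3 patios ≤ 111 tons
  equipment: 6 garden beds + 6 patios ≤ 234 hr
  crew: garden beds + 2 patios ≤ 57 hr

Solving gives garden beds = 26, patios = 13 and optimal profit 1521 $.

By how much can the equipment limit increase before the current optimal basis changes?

39

Binding constraints: mulch, equipment. The basis is B = [[2,3],[6,6]] with det -6.
Per unit increase in equipment, x* moves by d = (0.5, -0.3333).
The basis stays optimal until patios reaches 0; allowable increase = 39 hr.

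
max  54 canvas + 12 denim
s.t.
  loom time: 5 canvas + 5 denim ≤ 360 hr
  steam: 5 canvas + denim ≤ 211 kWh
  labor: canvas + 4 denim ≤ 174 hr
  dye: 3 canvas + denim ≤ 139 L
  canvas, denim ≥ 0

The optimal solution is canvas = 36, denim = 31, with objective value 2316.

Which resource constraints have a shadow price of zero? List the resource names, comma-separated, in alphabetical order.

labor, loom time

loom time: 335/360 (slack 25)
steam: 211/211 (binding)
labor: 160/174 (slack 14)
dye: 139/139 (binding)
By complementary slackness, a constraint with positive slack has shadow price 0 → labor, loom time.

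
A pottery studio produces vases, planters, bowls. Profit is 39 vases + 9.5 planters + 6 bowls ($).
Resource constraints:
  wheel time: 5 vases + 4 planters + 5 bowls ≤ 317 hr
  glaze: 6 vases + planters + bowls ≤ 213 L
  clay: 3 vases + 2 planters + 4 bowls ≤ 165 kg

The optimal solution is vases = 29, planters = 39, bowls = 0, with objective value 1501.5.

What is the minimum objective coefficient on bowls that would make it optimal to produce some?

At the optimum: wheel time uses 301 of 317 (slack = 16); glaze uses 213 of 213 (binding); clay uses 165 of 165 (binding).
Since wheel time is not tight, its dual is 0.
From A_Bᵀ y = c: 6·y_glaze + 3·y_clay = 39; 1·y_glaze + 2·y_clay = 9.5.
→ y_glaze = 5.5 and y_clay = 2.
bowls enters the basis when its profit ≥ yᵀa₃ = 5.5·1 + 2·4 = 13.5.

13.5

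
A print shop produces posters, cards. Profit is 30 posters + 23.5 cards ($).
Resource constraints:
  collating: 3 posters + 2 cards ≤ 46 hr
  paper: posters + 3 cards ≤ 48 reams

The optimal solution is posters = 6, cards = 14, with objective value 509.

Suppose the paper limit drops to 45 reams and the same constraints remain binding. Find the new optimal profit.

504.5

Both collating and paper are binding at x*.
From A_Bᵀ y = c: 3·y_collating + 1·y_paper = 30; 2·y_collating + 3·y_paper = 23.5.
→ y_collating = 9.5 and y_paper = 1.5.
Δz = y_paper·Δb = 1.5 × (-3) = -4.5, so new z* = 509 − 4.5 = 504.5.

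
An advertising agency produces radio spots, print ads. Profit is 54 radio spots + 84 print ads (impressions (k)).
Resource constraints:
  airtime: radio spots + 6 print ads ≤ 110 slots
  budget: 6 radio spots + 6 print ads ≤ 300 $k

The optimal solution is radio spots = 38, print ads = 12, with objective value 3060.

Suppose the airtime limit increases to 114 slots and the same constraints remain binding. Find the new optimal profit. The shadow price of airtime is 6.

3084

Δb = 4, so new z* = 3060 + (6)·(4) = 3060 + 24 = 3084.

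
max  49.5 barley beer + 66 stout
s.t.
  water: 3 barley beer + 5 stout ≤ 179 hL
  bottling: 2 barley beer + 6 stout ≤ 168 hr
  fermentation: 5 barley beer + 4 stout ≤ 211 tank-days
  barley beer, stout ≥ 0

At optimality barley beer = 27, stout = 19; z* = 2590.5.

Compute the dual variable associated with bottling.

6

Check each constraint at x*: water 176/179 (slack 3); bottling 168/168 (tight); fermentation 211/211 (tight).
Slack constraints have shadow price 0 (complementary slackness).
Dual feasibility on the basic columns requires 2·y_bottling + 5·y_fermentation = 49.5, 6·y_bottling + 4·y_fermentation = 66.
This yields shadow prices y_bottling = 6, y_fermentation = 7.5.
Shadow price of bottling = 6.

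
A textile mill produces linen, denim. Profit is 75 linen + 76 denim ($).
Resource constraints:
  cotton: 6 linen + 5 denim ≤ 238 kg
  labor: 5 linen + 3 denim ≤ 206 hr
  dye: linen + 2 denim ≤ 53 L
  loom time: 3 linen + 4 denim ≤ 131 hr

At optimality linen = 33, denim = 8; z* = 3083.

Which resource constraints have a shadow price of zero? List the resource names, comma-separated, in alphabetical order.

dye, labor

cotton: 238/238 (binding)
labor: 189/206 (slack 17)
dye: 49/53 (slack 4)
loom time: 131/131 (binding)
By complementary slackness, a constraint with positive slack has shadow price 0 → dye, labor.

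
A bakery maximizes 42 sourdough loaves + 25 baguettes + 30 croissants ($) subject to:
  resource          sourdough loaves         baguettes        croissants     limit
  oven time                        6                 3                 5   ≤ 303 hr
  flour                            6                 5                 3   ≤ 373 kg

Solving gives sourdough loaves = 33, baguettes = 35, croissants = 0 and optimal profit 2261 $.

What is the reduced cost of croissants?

-1

At the optimum: oven time uses 303 of 303 (binding); flour uses 373 of 373 (binding).
Dual feasibility on the basic columns requires 6·y_oven time + 6·y_flour = 42, 3·y_oven time + 5·y_flour = 25.
This yields shadow prices y_oven time = 5, y_flour = 2.
Reduced cost of croissants: c₃ − yᵀa₃ = 30 − (5·5 + 2·3) = 30 − 31 = -1.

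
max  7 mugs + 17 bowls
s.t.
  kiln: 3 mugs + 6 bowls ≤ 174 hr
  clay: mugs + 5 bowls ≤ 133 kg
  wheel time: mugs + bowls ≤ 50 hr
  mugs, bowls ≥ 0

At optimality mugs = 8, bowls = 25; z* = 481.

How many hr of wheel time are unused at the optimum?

17

wheel time used = 1·8 + 1·25 = 33; slack = 50 − 33 = 17.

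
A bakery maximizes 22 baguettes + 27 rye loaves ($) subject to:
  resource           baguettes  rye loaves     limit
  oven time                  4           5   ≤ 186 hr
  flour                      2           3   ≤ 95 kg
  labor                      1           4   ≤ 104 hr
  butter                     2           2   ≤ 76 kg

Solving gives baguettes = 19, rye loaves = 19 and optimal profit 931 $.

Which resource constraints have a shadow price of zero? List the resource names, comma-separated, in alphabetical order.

labor, oven time

oven time: 171/186 (slack 15)
flour: 95/95 (binding)
labor: 95/104 (slack 9)
butter: 76/76 (binding)
By complementary slackness, a constraint with positive slack has shadow price 0 → labor, oven time.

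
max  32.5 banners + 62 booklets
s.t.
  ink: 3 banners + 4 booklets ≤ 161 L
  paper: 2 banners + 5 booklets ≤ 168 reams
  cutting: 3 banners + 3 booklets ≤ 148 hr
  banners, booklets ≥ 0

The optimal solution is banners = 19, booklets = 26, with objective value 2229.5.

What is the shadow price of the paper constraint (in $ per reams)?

8

Check each constraint at x*: ink 161/161 (tight); paper 168/168 (tight); cutting 135/148 (slack 13).
By complementary slackness, y = 0 for the non-binding constraint.
From A_Bᵀ y = c: 3·y_ink + 2·y_paper = 32.5; 4·y_ink + 5·y_paper = 62.
→ y_ink = 5.5 and y_paper = 8.
Shadow price of paper = 8.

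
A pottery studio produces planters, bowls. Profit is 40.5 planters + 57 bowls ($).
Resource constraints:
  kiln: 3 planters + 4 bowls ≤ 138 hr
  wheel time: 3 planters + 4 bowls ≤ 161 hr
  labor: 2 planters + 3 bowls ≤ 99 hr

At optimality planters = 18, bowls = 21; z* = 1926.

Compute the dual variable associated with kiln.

Binding: kiln and labor. Non-binding: wheel time (23 unused).
Since wheel time is not tight, its dual is 0.
From A_Bᵀ y = c: 3·y_kiln + 2·y_labor = 40.5; 4·y_kiln + 3·y_labor = 57.
Solving: y_kiln = 7.5, y_labor = 9.
Shadow price of kiln = 7.5.

7.5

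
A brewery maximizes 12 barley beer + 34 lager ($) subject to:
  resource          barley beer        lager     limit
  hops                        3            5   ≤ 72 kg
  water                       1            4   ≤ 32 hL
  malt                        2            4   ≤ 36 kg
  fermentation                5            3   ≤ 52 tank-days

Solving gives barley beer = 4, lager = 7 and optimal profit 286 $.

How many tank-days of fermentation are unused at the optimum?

fermentation used = 5·4 + 3·7 = 41; slack = 52 − 41 = 11.

11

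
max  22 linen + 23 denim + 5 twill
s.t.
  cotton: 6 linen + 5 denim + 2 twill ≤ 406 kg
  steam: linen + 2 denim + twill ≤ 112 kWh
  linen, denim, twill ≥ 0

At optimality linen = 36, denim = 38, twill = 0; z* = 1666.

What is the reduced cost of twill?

-5

Check each constraint at x*: cotton 406/406 (tight); steam 112/112 (tight).
The binding rows give the dual system: 6·y_cotton + 1·y_steam = 22 and 5·y_cotton + 2·y_steam = 23.
This yields shadow prices y_cotton = 3, y_steam = 4.
Reduced cost of twill: c₃ − yᵀa₃ = 5 − (3·2 + 4·1) = 5 − 10 = -5.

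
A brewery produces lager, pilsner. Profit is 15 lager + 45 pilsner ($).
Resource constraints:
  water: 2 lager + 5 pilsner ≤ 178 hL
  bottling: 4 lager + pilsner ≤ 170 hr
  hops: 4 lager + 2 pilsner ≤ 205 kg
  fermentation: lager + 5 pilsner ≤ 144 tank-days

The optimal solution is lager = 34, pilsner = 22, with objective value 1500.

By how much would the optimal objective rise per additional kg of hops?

Binding: water and fermentation. Non-binding: bottling (12 unused), hops (25 unused).
Slack constraints have shadow price 0 (complementary slackness).
From A_Bᵀ y = c: 2·y_water + 1·y_fermentation = 15; 5·y_water + 5·y_fermentation = 45.
This yields shadow prices y_water = 6, y_fermentation = 3.
Shadow price of hops = 0.

0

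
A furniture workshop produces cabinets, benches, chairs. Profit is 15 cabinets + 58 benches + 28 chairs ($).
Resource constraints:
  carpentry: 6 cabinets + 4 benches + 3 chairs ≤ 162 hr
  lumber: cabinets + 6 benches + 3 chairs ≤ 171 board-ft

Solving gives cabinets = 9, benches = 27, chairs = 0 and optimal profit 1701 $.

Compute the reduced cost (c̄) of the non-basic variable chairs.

At the optimum: carpentry uses 162 of 162 (binding); lumber uses 171 of 171 (binding).
The binding rows give the dual system: 6·y_carpentry + 1·y_lumber = 15 and 4·y_carpentry + 6·y_lumber = 58.
This yields shadow prices y_carpentry = 1, y_lumber = 9.
Reduced cost of chairs: c₃ − yᵀa₃ = 28 − (1·3 + 9·3) = 28 − 30 = -2.

-2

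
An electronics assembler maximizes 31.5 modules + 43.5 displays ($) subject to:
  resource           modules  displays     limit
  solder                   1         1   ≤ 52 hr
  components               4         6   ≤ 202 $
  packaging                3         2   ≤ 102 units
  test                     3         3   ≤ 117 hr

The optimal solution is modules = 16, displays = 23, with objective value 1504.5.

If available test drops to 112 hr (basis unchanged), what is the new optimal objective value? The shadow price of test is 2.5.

Δb = -5, so new z* = 1504.5 + (2.5)·(-5) = 1504.5 − 12.5 = 1492.

1492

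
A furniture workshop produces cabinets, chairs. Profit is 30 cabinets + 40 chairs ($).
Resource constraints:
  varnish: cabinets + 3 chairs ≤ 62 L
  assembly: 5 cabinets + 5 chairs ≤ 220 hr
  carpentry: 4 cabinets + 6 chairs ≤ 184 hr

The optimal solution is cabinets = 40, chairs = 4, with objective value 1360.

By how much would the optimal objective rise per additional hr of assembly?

Binding: assembly and carpentry. Non-binding: varnish (10 unused).
Slack constraints have shadow price 0 (complementary slackness).
The binding rows give the dual system: 5·y_assembly + 4·y_carpentry = 30 and 5·y_assembly + 6·y_carpentry = 40.
Solving: y_assembly = 2, y_carpentry = 5.
Shadow price of assembly = 2.

2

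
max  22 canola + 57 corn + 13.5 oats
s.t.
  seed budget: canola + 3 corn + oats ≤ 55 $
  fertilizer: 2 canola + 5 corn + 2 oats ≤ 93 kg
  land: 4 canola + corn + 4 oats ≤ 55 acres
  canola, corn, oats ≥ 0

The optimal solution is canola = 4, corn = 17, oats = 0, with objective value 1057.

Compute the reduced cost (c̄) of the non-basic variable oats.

-8.5

Binding: seed budget and fertilizer. Non-binding: land (22 unused).
Slack constraints have shadow price 0 (complementary slackness).
The binding rows give the dual system: 1·y_seed budget + 2·y_fertilizer = 22 and 3·y_seed budget + 5·y_fertilizer = 57.
Solving: y_seed budget = 4, y_fertilizer = 9.
Reduced cost of oats: c₃ − yᵀa₃ = 13.5 − (4·1 + 9·2) = 13.5 − 22 = -8.5.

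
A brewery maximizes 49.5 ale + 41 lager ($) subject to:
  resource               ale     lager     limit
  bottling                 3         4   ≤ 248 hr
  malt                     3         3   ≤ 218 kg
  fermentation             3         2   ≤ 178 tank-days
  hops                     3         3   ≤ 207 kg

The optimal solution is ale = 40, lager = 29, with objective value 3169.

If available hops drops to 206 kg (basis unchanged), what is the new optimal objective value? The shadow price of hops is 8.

Δb = -1, so new z* = 3169 + (8)·(-1) = 3169 − 8 = 3161.

3161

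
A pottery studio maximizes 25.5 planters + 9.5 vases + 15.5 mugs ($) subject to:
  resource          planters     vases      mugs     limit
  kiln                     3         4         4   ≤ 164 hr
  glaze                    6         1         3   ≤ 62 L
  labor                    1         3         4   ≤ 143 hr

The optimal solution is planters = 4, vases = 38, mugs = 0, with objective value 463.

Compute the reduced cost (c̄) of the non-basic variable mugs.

-1

Binding: kiln and glaze. Non-binding: labor (25 unused).
By complementary slackness, y = 0 for the non-binding constraint.
Dual feasibility on the basic columns requires 3·y_kiln + 6·y_glaze = 25.5, 4·y_kiln + 1·y_glaze = 9.5.
→ y_kiln = 1.5 and y_glaze = 3.5.
Reduced cost of mugs: c₃ − yᵀa₃ = 15.5 − (1.5·4 + 3.5·3) = 15.5 − 16.5 = -1.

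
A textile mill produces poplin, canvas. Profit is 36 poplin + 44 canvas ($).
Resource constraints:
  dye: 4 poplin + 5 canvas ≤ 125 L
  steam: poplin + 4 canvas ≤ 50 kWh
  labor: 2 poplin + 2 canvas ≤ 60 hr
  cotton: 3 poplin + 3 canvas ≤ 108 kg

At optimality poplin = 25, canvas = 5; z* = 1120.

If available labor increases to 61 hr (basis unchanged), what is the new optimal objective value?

1122

Binding: dye and labor. Non-binding: steam (5 unused), cotton (18 unused).
Slack constraints have shadow price 0 (complementary slackness).
Dual feasibility on the basic columns requires 4·y_dye + 2·y_labor = 36, 5·y_dye + 2·y_labor = 44.
This yields shadow prices y_dye = 8, y_labor = 2.
Δz = y_labor·Δb = 2 × (1) = 2, so new z* = 1120 + 2 = 1122.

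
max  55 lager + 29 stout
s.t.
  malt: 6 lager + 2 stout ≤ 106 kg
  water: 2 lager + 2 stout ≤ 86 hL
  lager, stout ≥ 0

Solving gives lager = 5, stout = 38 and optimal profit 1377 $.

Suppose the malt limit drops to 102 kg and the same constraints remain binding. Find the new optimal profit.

At the optimum: malt uses 106 of 106 (binding); water uses 86 of 86 (binding).
Dual feasibility on the basic columns requires 6·y_malt + 2·y_water = 55, 2·y_malt + 2·y_water = 29.
This yields shadow prices y_malt = 6.5, y_water = 8.
Δz = y_malt·Δb = 6.5 × (-4) = -26, so new z* = 1377 − 26 = 1351.

1351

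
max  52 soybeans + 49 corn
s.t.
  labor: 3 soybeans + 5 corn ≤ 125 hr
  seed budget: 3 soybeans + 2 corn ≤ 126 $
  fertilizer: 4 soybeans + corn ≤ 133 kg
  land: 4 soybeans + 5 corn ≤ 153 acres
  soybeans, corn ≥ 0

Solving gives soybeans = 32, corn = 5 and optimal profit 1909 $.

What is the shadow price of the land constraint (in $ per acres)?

9

At the optimum: labor uses 121 of 125 (slack = 4); seed budget uses 106 of 126 (slack = 20); fertilizer uses 133 of 133 (binding); land uses 153 of 153 (binding).
Since labor, seed budget are not tight, their duals are 0.
From A_Bᵀ y = c: 4·y_fertilizer + 4·y_land = 52; 1·y_fertilizer + 5·y_land = 49.
This yields shadow prices y_fertilizer = 4, y_land = 9.
Shadow price of land = 9.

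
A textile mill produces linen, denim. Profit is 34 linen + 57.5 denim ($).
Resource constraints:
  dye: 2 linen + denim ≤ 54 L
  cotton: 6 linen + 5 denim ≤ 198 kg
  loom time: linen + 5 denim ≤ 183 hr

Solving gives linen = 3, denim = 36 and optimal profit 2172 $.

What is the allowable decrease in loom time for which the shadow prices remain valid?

75

Binding constraints: cotton, loom time. The basis is B = [[6,5],[1,5]] with det 25.
Per unit decrease in loom time, x* moves by d = (0.2, -0.24).
The basis stays optimal until dye becomes binding; allowable decrease = 75 hr.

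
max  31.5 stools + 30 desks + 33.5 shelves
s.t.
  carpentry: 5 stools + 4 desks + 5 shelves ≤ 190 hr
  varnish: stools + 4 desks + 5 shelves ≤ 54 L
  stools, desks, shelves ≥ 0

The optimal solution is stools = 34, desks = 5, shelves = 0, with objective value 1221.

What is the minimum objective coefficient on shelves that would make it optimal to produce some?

37.5

Both carpentry and varnish are binding at x*.
Dual feasibility on the basic columns requires 5·y_carpentry + 1·y_varnish = 31.5, 4·y_carpentry + 4·y_varnish = 30.
This yields shadow prices y_carpentry = 6, y_varnish = 1.5.
shelves enters the basis when its profit ≥ yᵀa₃ = 6·5 + 1.5·5 = 37.5.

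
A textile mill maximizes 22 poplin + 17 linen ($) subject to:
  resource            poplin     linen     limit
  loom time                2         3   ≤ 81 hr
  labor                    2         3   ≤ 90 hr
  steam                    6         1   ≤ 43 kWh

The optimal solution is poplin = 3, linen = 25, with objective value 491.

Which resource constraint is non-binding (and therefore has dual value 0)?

labor

loom time: 81/81 (binding)
labor: 81/90 (slack 9)
steam: 43/43 (binding)
By complementary slackness, a constraint with positive slack has shadow price 0 → labor.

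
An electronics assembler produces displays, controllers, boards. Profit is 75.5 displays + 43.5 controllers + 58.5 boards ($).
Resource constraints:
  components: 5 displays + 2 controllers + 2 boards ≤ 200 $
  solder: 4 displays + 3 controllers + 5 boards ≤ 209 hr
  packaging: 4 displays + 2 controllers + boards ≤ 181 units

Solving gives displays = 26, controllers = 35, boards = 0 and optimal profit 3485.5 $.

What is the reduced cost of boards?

-4

At the optimum: components uses 200 of 200 (binding); solder uses 209 of 209 (binding); packaging uses 174 of 181 (slack = 7).
By complementary slackness, y = 0 for the non-binding constraint.
From A_Bᵀ y = c: 5·y_components + 4·y_solder = 75.5; 2·y_components + 3·y_solder = 43.5.
Solving: y_components = 7.5, y_solder = 9.5.
Reduced cost of boards: c₃ − yᵀa₃ = 58.5 − (7.5·2 + 9.5·5) = 58.5 − 62.5 = -4.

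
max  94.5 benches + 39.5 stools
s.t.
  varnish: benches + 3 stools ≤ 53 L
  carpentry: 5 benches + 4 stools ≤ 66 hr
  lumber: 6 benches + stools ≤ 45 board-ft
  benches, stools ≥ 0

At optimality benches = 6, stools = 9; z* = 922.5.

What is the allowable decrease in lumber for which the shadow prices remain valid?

Binding constraints: carpentry, lumber. The basis is B = [[5,4],[6,1]] with det -19.
Per unit decrease in lumber, x* moves by d = (-0.2105, 0.2632).
The basis stays optimal until benches reaches 0; allowable decrease = 28.5 board-ft.

28.5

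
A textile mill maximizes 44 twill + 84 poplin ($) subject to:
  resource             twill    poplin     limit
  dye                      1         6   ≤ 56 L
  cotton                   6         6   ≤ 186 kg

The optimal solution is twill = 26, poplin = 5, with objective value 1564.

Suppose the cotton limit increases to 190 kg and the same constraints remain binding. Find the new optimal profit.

Check each constraint at x*: dye 56/56 (tight); cotton 186/186 (tight).
The binding rows give the dual system: 1·y_dye + 6·y_cotton = 44 and 6·y_dye + 6·y_cotton = 84.
→ y_dye = 8 and y_cotton = 6.
Δz = y_cotton·Δb = 6 × (4) = 24, so new z* = 1564 + 24 = 1588.

1588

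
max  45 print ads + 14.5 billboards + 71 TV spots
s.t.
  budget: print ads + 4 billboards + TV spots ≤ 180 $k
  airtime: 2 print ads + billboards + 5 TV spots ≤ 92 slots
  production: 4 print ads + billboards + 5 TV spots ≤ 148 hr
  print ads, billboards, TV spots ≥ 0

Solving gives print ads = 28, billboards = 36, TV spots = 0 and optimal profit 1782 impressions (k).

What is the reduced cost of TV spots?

At the optimum: budget uses 172 of 180 (slack = 8); airtime uses 92 of 92 (binding); production uses 148 of 148 (binding).
Since budget is not tight, its dual is 0.
Dual feasibility on the basic columns requires 2·y_airtime + 4·y_production = 45, 1·y_airtime + 1·y_production = 14.5.
Solving: y_airtime = 6.5, y_production = 8.
Reduced cost of TV spots: c₃ − yᵀa₃ = 71 − (6.5·5 + 8·5) = 71 − 72.5 = -1.5.

-1.5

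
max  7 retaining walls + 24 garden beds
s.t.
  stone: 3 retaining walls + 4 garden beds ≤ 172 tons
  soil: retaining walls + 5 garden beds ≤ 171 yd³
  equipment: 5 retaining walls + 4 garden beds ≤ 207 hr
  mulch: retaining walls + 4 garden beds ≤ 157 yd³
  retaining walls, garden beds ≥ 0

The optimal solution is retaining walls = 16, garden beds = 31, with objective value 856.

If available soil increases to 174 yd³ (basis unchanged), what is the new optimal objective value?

868

At the optimum: stone uses 172 of 172 (binding); soil uses 171 of 171 (binding); equipment uses 204 of 207 (slack = 3); mulch uses 140 of 157 (slack = 17).
By complementary slackness, y = 0 for the non-binding constraints.
The binding rows give the dual system: 3·y_stone + 1·y_soil = 7 and 4·y_stone + 5·y_soil = 24.
This yields shadow prices y_stone = 1, y_soil = 4.
Δz = y_soil·Δb = 4 × (3) = 12, so new z* = 856 + 12 = 868.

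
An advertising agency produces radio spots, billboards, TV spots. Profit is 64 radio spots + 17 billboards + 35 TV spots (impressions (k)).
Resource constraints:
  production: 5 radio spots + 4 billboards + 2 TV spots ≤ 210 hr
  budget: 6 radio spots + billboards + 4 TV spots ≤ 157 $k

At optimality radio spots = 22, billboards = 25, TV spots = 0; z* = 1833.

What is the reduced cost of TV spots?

-5

At the optimum: production uses 210 of 210 (binding); budget uses 157 of 157 (binding).
From A_Bᵀ y = c: 5·y_production + 6·y_budget = 64; 4·y_production + 1·y_budget = 17.
This yields shadow prices y_production = 2, y_budget = 9.
Reduced cost of TV spots: c₃ − yᵀa₃ = 35 − (2·2 + 9·4) = 35 − 40 = -5.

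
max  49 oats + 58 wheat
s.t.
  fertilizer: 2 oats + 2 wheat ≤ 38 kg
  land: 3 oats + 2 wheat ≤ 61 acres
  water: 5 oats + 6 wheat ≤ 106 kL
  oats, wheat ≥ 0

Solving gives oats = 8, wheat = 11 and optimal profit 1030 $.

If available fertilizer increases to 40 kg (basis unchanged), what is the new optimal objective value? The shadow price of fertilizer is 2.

Δb = 2, so new z* = 1030 + (2)·(2) = 1030 + 4 = 1034.

1034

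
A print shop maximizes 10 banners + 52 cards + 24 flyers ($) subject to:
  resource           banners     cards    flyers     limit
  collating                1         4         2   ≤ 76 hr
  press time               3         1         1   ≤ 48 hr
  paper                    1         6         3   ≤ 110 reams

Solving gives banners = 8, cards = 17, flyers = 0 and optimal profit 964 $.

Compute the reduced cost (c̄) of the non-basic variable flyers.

Check each constraint at x*: collating 76/76 (tight); press time 41/48 (slack 7); paper 110/110 (tight).
Slack constraints have shadow price 0 (complementary slackness).
The binding rows give the dual system: 1·y_collating + 1·y_paper = 10 and 4·y_collating + 6·y_paper = 52.
Solving: y_collating = 4, y_paper = 6.
Reduced cost of flyers: c₃ − yᵀa₃ = 24 − (4·2 + 6·3) = 24 − 26 = -2.

-2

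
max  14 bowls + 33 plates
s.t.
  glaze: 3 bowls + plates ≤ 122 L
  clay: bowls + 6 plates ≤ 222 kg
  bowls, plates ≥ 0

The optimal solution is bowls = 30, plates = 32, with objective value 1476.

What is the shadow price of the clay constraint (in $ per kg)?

5

Both glaze and clay are binding at x*.
From A_Bᵀ y = c: 3·y_glaze + 1·y_clay = 14; 1·y_glaze + 6·y_clay = 33.
This yields shadow prices y_glaze = 3, y_clay = 5.
Shadow price of clay = 5.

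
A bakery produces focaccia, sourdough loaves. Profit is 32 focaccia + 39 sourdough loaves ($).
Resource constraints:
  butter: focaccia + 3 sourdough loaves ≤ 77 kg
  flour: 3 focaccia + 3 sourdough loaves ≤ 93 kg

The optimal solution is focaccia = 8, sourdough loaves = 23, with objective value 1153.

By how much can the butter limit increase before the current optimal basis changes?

16

Binding constraints: butter, flour. The basis is B = [[1,3],[3,3]] with det -6.
Per unit increase in butter, x* moves by d = (-0.5, 0.5).
The basis stays optimal until focaccia reaches 0; allowable increase = 16 kg.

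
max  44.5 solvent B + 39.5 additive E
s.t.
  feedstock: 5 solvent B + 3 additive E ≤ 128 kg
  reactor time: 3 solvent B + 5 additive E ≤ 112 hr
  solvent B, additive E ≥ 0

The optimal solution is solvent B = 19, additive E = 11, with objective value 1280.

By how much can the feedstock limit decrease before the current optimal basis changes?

Binding constraints: feedstock, reactor time. The basis is B = [[5,3],[3,5]] with det 16.
Per unit decrease in feedstock, x* moves by d = (-0.3125, 0.1875).
The basis stays optimal until solvent B reaches 0; allowable decrease = 60.8 kg.

60.8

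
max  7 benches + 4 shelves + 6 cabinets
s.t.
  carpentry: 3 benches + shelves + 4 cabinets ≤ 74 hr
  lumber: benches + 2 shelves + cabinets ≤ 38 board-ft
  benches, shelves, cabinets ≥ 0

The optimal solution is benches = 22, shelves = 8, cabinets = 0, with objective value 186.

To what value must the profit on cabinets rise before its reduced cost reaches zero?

9

At the optimum: carpentry uses 74 of 74 (binding); lumber uses 38 of 38 (binding).
From A_Bᵀ y = c: 3·y_carpentry + 1·y_lumber = 7; 1·y_carpentry + 2·y_lumber = 4.
Solving: y_carpentry = 2, y_lumber = 1.
cabinets enters the basis when its profit ≥ yᵀa₃ = 2·4 + 1·1 = 9.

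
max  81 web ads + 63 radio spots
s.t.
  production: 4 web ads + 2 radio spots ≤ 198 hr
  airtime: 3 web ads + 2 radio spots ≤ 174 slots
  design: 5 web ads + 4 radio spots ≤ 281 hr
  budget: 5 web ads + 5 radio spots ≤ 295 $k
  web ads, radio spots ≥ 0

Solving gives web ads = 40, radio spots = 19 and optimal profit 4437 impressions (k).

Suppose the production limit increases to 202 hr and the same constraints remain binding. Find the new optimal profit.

Binding: production and budget. Non-binding: airtime (16 unused), design (5 unused).
Since airtime, design are not tight, their duals are 0.
Dual feasibility on the basic columns requires 4·y_production + 5·y_budget = 81, 2·y_production + 5·y_budget = 63.
→ y_production = 9 and y_budget = 9.
Δz = y_production·Δb = 9 × (4) = 36, so new z* = 4437 + 36 = 4473.

4473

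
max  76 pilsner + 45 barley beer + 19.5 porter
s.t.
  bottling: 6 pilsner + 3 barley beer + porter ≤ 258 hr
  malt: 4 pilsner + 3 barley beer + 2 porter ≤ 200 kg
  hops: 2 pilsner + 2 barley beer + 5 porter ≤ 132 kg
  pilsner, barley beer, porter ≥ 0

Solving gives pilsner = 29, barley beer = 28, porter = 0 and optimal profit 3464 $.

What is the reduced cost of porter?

Check each constraint at x*: bottling 258/258 (tight); malt 200/200 (tight); hops 114/132 (slack 18).
By complementary slackness, y = 0 for the non-binding constraint.
Dual feasibility on the basic columns requires 6·y_bottling + 4·y_malt = 76, 3·y_bottling + 3·y_malt = 45.
Solving: y_bottling = 8, y_malt = 7.
Reduced cost of porter: c₃ − yᵀa₃ = 19.5 − (8·1 + 7·2) = 19.5 − 22 = -2.5.

-2.5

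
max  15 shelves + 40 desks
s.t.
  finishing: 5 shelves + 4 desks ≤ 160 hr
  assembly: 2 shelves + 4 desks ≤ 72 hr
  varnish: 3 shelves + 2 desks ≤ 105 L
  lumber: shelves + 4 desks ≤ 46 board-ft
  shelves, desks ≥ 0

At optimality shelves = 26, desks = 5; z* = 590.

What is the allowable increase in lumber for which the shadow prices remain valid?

Binding constraints: assembly, lumber. The basis is B = [[2,4],[1,4]] with det 4.
Per unit increase in lumber, x* moves by d = (-1, 0.5).
The basis stays optimal until shelves reaches 0; allowable increase = 26 board-ft.

26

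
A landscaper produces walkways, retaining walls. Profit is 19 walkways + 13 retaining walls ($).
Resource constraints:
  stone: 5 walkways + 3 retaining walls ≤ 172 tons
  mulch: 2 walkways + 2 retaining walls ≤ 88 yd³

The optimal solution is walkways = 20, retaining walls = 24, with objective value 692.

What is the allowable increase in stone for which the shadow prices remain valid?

Binding constraints: stone, mulch. The basis is B = [[5,3],[2,2]] with det 4.
Per unit increase in stone, x* moves by d = (0.5, -0.5).
The basis stays optimal until retaining walls reaches 0; allowable increase = 48 tons.

48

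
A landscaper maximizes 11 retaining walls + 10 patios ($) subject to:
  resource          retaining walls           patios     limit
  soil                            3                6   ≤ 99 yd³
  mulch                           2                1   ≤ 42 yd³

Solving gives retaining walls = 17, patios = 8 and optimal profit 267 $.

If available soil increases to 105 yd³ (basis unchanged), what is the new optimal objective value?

Check each constraint at x*: soil 99/99 (tight); mulch 42/42 (tight).
Dual feasibility on the basic columns requires 3·y_soil + 2·y_mulch = 11, 6·y_soil + 1·y_mulch = 10.
→ y_soil = 1 and y_mulch = 4.
Δz = y_soil·Δb = 1 × (6) = 6, so new z* = 267 + 6 = 273.

273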